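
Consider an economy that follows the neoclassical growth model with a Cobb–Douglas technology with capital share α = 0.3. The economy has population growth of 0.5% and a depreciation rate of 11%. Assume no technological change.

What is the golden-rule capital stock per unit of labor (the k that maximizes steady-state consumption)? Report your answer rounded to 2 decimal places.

The golden rule sets f'(k) = n + δ, i.e. α·k^(α−1) = n + δ.
So k^(1−α) = α / (n + δ) = 0.3 / 0.115 = 2.6087.
k_gold = 2.6087^(1/0.7) ≈ 3.9345

k_gold ≈ 3.93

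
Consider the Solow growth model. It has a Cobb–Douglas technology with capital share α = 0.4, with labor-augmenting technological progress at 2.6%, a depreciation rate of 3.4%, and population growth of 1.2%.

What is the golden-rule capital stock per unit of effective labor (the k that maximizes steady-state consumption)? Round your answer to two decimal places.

k_gold ≈ 17.43

The golden rule sets f'(k) = n + g + δ, i.e. α·k^(α−1) = n + g + δ.
So k^(1−α) = α / (n + g + δ) = 0.4 / 0.072 = 5.5556.
k_gold = 5.5556^(1/0.6) ≈ 17.4268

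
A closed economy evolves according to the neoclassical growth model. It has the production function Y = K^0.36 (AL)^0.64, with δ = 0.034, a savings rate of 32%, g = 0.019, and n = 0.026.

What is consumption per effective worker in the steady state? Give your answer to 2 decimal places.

At the steady state, Δk = 0, so s·k^α = (n + g + δ)·k.
Rearranging, k^(1−α) = s / (n + g + δ).
k^0.64 = 0.32 / (0.026 + 0.019 + 0.034) = 0.32 / 0.079 = 4.0506
k* = 4.0506^(1/0.64) ≈ 8.8971
y* = (k*)^α = 8.8971^0.36 ≈ 2.1965
c* = (1 − s)·y* = (1 − 0.32) × 2.1965 ≈ 1.4936

c* = 1.49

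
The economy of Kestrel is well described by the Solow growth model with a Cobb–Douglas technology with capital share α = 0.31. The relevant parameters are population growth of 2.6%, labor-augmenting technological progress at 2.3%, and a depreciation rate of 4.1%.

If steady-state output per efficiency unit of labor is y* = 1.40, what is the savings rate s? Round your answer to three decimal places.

In steady state, investment equals break-even investment: s·k^α = (n + g + δ)·k.
Since y* = [s/(n + g + δ)]^(α/(1−α)), we have s/(n + g + δ) = (y*)^((1−α)/α) = 1.40^2.2258 = 2.1147.
Therefore s = 2.1147 × (n + g + δ) = 2.1147 × 0.090 = 0.1903.

s ≈ 0.190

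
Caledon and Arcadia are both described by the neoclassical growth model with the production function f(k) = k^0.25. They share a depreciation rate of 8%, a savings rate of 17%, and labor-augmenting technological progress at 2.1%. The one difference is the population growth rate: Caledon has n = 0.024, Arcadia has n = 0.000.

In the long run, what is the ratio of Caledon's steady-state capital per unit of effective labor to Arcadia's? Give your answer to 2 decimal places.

k*_C / k*_A ≈ 0.75

Steady-state k* = [s/(n + g + δ)]^(1/(1−α)), so the ratio is [ (s_C/(n + g + δ)_C) / (s_A/(n + g + δ)_A) ]^1.3333.
s_C/(n + g + δ)_C = 0.17/0.125 = 1.3600; s_A/(n + g + δ)_A = 0.17/0.101 = 1.6832.
Ratio = (1.3600/1.6832)^1.3333 = 0.8080^1.3333 ≈ 0.7526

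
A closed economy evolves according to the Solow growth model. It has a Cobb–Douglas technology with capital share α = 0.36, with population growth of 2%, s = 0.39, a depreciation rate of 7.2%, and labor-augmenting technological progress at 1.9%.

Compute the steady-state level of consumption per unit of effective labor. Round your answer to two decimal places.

In steady state, investment equals break-even investment: s·k^α = (n + g + δ)·k.
Rearranging, k^(1−α) = s / (n + g + δ).
k^0.64 = 0.39 / (0.020 + 0.019 + 0.072) = 0.39 / 0.111 = 3.5135
k* = 3.5135^(1/0.64) ≈ 7.1239
y* = (k*)^α = 7.1239^0.36 ≈ 2.0276
c* = (1 − s)·y* = (1 − 0.39) × 2.0276 ≈ 1.2368

c* = 1.24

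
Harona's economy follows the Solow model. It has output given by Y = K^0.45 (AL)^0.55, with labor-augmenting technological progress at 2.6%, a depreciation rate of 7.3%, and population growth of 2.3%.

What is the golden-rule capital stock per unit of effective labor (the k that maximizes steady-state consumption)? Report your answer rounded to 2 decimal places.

k_gold ≈ 10.73

The golden rule sets f'(k) = n + g + δ, i.e. α·k^(α−1) = n + g + δ.
So k^(1−α) = α / (n + g + δ) = 0.45 / 0.122 = 3.6885.
k_gold = 3.6885^(1/0.55) ≈ 10.7309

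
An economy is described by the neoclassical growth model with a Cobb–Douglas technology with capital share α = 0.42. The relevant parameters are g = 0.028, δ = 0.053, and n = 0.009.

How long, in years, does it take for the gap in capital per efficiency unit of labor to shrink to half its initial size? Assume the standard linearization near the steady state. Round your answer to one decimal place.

Near the steady state the convergence rate is λ = (1 − α)(n + g + δ).
λ = (1 − 0.42) × 0.090 = 0.58 × 0.090 = 0.0522
Half-life = ln 2 / λ = 0.6931 / 0.0522 ≈ 13.28 years

t_½ ≈ 13.3 years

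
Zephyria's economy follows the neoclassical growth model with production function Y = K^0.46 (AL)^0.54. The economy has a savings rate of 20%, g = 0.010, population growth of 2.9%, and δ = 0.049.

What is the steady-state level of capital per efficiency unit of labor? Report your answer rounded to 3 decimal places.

Steady state requires s·f(k) = (n + g + δ)·k, i.e. s·k^α = (n + g + δ)·k.
Dividing both sides by k: k^(1−α) = s / (n + g + δ).
k^0.54 = 0.20 / (0.029 + 0.010 + 0.049) = 0.20 / 0.088 = 2.2727
k* = 2.2727^(1/0.54) ≈ 4.5737

k* = 4.574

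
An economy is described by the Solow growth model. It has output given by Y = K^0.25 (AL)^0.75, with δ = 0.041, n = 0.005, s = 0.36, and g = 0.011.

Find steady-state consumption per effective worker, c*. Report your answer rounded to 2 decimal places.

c* ≈ 1.18

At the steady state, Δk = 0, so s·k^α = (n + g + δ)·k.
Dividing both sides by k: k^(1−α) = s / (n + g + δ).
k^0.75 = 0.36 / (0.005 + 0.011 + 0.041) = 0.36 / 0.057 = 6.3158
k* = 6.3158^(1/0.75) ≈ 11.6745
y* = (k*)^α = 11.6745^0.25 ≈ 1.8485
c* = (1 − s)·y* = (1 − 0.36) × 1.8485 ≈ 1.1830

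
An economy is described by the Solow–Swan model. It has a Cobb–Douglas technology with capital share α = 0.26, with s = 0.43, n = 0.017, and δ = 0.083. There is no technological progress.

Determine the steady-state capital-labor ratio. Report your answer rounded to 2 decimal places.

k* ≈ 7.18

Steady state requires s·f(k) = (n + δ)·k, i.e. s·k^α = (n + δ)·k.
Dividing both sides by k: k^(1−α) = s / (n + δ).
k^0.74 = 0.43 / (0.017 + 0.083) = 0.43 / 0.100 = 4.3000
k* = 4.3000^(1/0.74) ≈ 7.1786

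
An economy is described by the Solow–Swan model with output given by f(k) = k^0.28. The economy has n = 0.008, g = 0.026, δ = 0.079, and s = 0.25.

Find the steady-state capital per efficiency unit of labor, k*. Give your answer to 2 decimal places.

k* = 3.01

At the steady state, Δk = 0, so s·k^α = (n + g + δ)·k.
Dividing both sides by k: k^(1−α) = s / (n + g + δ).
k^0.72 = 0.25 / (0.008 + 0.026 + 0.079) = 0.25 / 0.113 = 2.2124
k* = 2.2124^(1/0.72) ≈ 3.0128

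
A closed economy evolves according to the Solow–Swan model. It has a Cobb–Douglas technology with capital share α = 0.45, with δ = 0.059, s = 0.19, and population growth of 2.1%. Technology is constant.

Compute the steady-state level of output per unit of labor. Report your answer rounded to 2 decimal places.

At the steady state, Δk = 0, so s·k^α = (n + δ)·k.
Dividing both sides by k: k^(1−α) = s / (n + δ).
k^0.55 = 0.19 / (0.021 + 0.059) = 0.19 / 0.080 = 2.3750
k* = 2.3750^(1/0.55) ≈ 4.8198
y* = (k*)^α = 4.8198^0.45 ≈ 2.0294

y* ≈ 2.03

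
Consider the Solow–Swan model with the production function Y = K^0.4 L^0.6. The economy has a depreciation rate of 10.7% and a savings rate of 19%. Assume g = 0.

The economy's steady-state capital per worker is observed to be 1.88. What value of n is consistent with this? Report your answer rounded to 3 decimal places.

At the steady state, Δk = 0, so s·k^α = (n + δ)·k.
So s / (n + δ) = (k*)^(1−α) = 1.88^0.6 = 1.4605.
Therefore n + δ = s / 1.4605 = 0.19 / 1.4605 = 0.1301, so n = 0.1301 − 0.107 = 0.0231.

n ≈ 0.023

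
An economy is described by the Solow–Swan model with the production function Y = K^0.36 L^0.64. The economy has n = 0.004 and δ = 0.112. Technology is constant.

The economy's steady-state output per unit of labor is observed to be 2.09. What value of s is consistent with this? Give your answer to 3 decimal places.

In steady state, investment equals break-even investment: s·k^α = (n + δ)·k.
Since y* = [s/(n + δ)]^(α/(1−α)), we have s/(n + δ) = (y*)^((1−α)/α) = 2.09^1.7778 = 3.7081.
Therefore s = 3.7081 × (n + δ) = 3.7081 × 0.116 = 0.4301.

s ≈ 0.430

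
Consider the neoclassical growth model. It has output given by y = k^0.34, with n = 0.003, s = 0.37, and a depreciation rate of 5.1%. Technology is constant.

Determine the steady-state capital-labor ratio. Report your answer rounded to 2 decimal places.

Steady state requires s·f(k) = (n + δ)·k, i.e. s·k^α = (n + δ)·k.
Rearranging, k^(1−α) = s / (n + δ).
k^0.66 = 0.37 / (0.003 + 0.051) = 0.37 / 0.054 = 6.8519
k* = 6.8519^(1/0.66) ≈ 18.4663

k* ≈ 18.47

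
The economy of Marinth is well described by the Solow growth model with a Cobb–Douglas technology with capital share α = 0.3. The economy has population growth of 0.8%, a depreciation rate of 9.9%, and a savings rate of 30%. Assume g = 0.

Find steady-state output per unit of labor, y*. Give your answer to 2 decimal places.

In steady state, investment equals break-even investment: s·k^α = (n + δ)·k.
Rearranging, k^(1−α) = s / (n + δ).
k^0.7 = 0.30 / (0.008 + 0.099) = 0.30 / 0.107 = 2.8037
k* = 2.8037^(1/0.7) ≈ 4.3613
y* = (k*)^α = 4.3613^0.3 ≈ 1.5556

y* ≈ 1.56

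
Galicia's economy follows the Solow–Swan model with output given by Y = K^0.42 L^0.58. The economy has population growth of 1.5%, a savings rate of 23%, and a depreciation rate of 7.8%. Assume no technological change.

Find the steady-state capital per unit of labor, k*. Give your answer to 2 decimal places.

In steady state, investment equals break-even investment: s·k^α = (n + δ)·k.
Dividing both sides by k: k^(1−α) = s / (n + δ).
k^0.58 = 0.23 / (0.015 + 0.078) = 0.23 / 0.093 = 2.4731
k* = 2.4731^(1/0.58) ≈ 4.7643

k* = 4.76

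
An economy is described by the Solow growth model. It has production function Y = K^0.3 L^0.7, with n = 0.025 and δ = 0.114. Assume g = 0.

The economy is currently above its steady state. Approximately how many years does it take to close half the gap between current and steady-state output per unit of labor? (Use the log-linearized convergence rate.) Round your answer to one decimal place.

about 7.1 years

Near the steady state the convergence rate is λ = (1 − α)(n + δ).
λ = (1 − 0.3) × 0.139 = 0.7 × 0.139 = 0.0973
Half-life = ln 2 / λ = 0.6931 / 0.0973 ≈ 7.12 years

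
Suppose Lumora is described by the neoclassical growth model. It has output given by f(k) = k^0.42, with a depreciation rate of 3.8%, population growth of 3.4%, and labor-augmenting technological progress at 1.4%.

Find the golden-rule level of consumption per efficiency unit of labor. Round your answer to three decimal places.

c_gold ≈ 1.829

At the golden rule, f'(k) = n + g + δ, so α·k^(α−1) = n + g + δ and k_gold = (α/(n + g + δ))^(1/(1−α)).
k_gold = (0.42/0.086)^(1/0.58) = 4.8837^1.7241 ≈ 15.3983
c_gold = f(k_gold) − (n + g + δ)·k_gold = 3.1531 − 0.086×15.3983 ≈ 1.8288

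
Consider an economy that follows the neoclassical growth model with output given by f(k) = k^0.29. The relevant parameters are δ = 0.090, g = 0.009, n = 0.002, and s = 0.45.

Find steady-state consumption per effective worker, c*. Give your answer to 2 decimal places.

In steady state, investment equals break-even investment: s·k^α = (n + g + δ)·k.
Rearranging, k^(1−α) = s / (n + g + δ).
k^0.71 = 0.45 / (0.002 + 0.009 + 0.090) = 0.45 / 0.101 = 4.4554
k* = 4.4554^(1/0.71) ≈ 8.2021
y* = (k*)^α = 8.2021^0.29 ≈ 1.8409
c* = (1 − s)·y* = (1 − 0.45) × 1.8409 ≈ 1.0125

c* ≈ 1.01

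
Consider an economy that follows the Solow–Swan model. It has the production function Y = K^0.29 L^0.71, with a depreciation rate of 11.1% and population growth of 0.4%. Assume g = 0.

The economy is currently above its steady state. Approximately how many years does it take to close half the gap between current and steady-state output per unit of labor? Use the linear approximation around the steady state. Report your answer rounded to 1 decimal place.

Near the steady state the convergence rate is λ = (1 − α)(n + δ).
λ = (1 − 0.29) × 0.115 = 0.71 × 0.115 = 0.08165
Half-life = ln 2 / λ = 0.6931 / 0.08165 ≈ 8.49 years

half-life ≈ 8.5 years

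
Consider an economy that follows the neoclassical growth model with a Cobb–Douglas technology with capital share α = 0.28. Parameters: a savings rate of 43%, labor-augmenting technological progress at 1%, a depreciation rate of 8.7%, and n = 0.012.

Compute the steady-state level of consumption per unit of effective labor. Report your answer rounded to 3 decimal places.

Steady state requires s·f(k) = (n + g + δ)·k, i.e. s·k^α = (n + g + δ)·k.
Dividing both sides by k: k^(1−α) = s / (n + g + δ).
k^0.72 = 0.43 / (0.012 + 0.010 + 0.087) = 0.43 / 0.109 = 3.9450
k* = 3.9450^(1/0.72) ≈ 6.7273
y* = (k*)^α = 6.7273^0.28 ≈ 1.7053
c* = (1 − s)·y* = (1 − 0.43) × 1.7053 ≈ 0.9720

c* = 0.972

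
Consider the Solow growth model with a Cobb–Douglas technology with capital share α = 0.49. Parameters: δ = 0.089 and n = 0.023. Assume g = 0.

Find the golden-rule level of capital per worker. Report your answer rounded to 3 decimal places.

k_gold ≈ 18.064

The golden rule sets f'(k) = n + δ, i.e. α·k^(α−1) = n + δ.
So k^(1−α) = α / (n + δ) = 0.49 / 0.112 = 4.3750.
k_gold = 4.3750^(1/0.51) ≈ 18.0642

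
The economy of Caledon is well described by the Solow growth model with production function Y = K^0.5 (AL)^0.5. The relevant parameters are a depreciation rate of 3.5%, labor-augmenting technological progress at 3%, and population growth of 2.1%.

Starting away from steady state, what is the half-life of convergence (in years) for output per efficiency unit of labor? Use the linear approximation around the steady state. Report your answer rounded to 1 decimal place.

half-life ≈ 16.1 years

Near the steady state the convergence rate is λ = (1 − α)(n + g + δ).
λ = (1 − 0.5) × 0.086 = 0.5 × 0.086 = 0.0430
Half-life = ln 2 / λ = 0.6931 / 0.0430 ≈ 16.12 years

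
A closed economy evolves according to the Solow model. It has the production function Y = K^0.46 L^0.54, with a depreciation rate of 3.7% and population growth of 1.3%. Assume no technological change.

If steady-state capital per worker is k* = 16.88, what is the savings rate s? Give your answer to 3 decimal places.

s ≈ 0.230

In steady state, investment equals break-even investment: s·k^α = (n + δ)·k.
So s / (n + δ) = (k*)^(1−α) = 16.88^0.54 = 4.6002.
Therefore s = 4.6002 × (n + δ) = 4.6002 × 0.050 = 0.2300.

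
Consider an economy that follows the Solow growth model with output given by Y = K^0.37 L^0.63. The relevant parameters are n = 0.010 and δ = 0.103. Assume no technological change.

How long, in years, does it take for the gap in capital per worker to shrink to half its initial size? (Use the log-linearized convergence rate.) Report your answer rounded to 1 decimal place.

half-life ≈ 9.7 years

Near the steady state the convergence rate is λ = (1 − α)(n + δ).
λ = (1 − 0.37) × 0.113 = 0.63 × 0.113 = 0.07119
Half-life = ln 2 / λ = 0.6931 / 0.07119 ≈ 9.74 years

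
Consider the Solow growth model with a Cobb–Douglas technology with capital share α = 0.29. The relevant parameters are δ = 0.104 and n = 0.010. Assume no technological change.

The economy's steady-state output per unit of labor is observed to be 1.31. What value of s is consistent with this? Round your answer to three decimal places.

s ≈ 0.221

Steady state requires s·f(k) = (n + δ)·k, i.e. s·k^α = (n + δ)·k.
Since y* = [s/(n + δ)]^(α/(1−α)), we have s/(n + δ) = (y*)^((1−α)/α) = 1.31^2.4483 = 1.9369.
Therefore s = 1.9369 × (n + δ) = 1.9369 × 0.114 = 0.2208.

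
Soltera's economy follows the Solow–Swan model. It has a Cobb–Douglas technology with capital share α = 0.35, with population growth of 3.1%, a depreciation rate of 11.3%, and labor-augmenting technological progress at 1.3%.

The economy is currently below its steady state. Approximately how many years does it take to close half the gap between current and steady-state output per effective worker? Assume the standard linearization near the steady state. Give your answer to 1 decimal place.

Near the steady state the convergence rate is λ = (1 − α)(n + g + δ).
λ = (1 − 0.35) × 0.157 = 0.65 × 0.157 = 0.10205
Half-life = ln 2 / λ = 0.6931 / 0.10205 ≈ 6.79 years

about 6.8 years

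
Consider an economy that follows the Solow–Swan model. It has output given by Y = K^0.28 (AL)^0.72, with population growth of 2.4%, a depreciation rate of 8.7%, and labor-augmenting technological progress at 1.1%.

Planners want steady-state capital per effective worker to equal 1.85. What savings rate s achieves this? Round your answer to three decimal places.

Steady state requires s·f(k) = (n + g + δ)·k, i.e. s·k^α = (n + g + δ)·k.
So s / (n + g + δ) = (k*)^(1−α) = 1.85^0.72 = 1.5573.
Therefore s = 1.5573 × (n + g + δ) = 1.5573 × 0.122 = 0.1900.

s ≈ 0.190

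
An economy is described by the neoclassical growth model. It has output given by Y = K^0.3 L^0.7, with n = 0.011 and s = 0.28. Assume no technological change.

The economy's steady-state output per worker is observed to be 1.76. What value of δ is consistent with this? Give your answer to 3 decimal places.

δ ≈ 0.064

In steady state, investment equals break-even investment: s·k^α = (n + δ)·k.
Since y* = [s/(n + δ)]^(α/(1−α)), we have s/(n + δ) = (y*)^((1−α)/α) = 1.76^2.3333 = 3.7399.
Therefore n + δ = s / 3.7399 = 0.28 / 3.7399 = 0.0749, so δ = 0.0749 − 0.011 = 0.0639.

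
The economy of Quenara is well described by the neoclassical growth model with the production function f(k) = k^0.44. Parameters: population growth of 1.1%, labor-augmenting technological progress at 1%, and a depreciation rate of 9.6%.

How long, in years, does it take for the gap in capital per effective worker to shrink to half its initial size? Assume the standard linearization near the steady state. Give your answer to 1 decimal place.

about 10.6 years

Near the steady state the convergence rate is λ = (1 − α)(n + g + δ).
λ = (1 − 0.44) × 0.117 = 0.56 × 0.117 = 0.06552
Half-life = ln 2 / λ = 0.6931 / 0.06552 ≈ 10.58 years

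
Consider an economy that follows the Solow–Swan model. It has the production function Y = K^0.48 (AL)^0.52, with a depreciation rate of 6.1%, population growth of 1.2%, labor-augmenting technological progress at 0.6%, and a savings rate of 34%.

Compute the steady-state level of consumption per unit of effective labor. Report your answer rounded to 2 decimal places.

In steady state, investment equals break-even investment: s·k^α = (n + g + δ)·k.
Rearranging, k^(1−α) = s / (n + g + δ).
k^0.52 = 0.34 / (0.012 + 0.006 + 0.061) = 0.34 / 0.079 = 4.3038
k* = 4.3038^(1/0.52) ≈ 16.5557
y* = (k*)^α = 16.5557^0.48 ≈ 3.8468
c* = (1 − s)·y* = (1 − 0.34) × 3.8468 ≈ 2.5389

c* = 2.54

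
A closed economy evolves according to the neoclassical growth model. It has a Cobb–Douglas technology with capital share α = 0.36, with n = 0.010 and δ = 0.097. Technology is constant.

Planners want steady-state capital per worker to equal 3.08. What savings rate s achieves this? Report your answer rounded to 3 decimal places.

s ≈ 0.220

At the steady state, Δk = 0, so s·k^α = (n + δ)·k.
So s / (n + δ) = (k*)^(1−α) = 3.08^0.64 = 2.0543.
Therefore s = 2.0543 × (n + δ) = 2.0543 × 0.107 = 0.2198.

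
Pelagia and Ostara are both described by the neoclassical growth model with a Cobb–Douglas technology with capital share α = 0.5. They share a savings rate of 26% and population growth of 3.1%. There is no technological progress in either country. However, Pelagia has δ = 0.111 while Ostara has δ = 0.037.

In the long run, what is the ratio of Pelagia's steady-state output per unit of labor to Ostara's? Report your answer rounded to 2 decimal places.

ratio ≈ 0.48

Steady-state y* = [s/(n + δ)]^(α/(1−α)), so the ratio is [ (s_P/(n + δ)_P) / (s_O/(n + δ)_O) ]^1.
s_P/(n + δ)_P = 0.26/0.142 = 1.8310; s_O/(n + δ)_O = 0.26/0.068 = 3.8235.
Ratio = (1.8310/3.8235)^1 = 0.4789^1 ≈ 0.4789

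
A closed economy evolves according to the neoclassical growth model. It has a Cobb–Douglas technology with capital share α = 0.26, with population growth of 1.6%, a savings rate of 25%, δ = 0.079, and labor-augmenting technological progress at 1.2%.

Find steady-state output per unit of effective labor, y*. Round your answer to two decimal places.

y* ≈ 1.35

In steady state, investment equals break-even investment: s·k^α = (n + g + δ)·k.
Dividing both sides by k: k^(1−α) = s / (n + g + δ).
k^0.74 = 0.25 / (0.016 + 0.012 + 0.079) = 0.25 / 0.107 = 2.3364
k* = 2.3364^(1/0.74) ≈ 3.1480
y* = (k*)^α = 3.1480^0.26 ≈ 1.3474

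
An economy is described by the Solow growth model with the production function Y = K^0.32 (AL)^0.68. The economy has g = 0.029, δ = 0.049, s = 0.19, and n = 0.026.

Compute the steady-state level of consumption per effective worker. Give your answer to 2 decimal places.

In steady state, investment equals break-even investment: s·k^α = (n + g + δ)·k.
Rearranging, k^(1−α) = s / (n + g + δ).
k^0.68 = 0.19 / (0.026 + 0.029 + 0.049) = 0.19 / 0.104 = 1.8269
k* = 1.8269^(1/0.68) ≈ 2.4259
y* = (k*)^α = 2.4259^0.32 ≈ 1.3279
c* = (1 − s)·y* = (1 − 0.19) × 1.3279 ≈ 1.0756

c* ≈ 1.08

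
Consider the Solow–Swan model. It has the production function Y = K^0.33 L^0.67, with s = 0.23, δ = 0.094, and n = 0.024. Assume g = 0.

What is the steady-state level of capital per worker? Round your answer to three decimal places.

k* = 2.708

In steady state, investment equals break-even investment: s·k^α = (n + δ)·k.
Dividing both sides by k: k^(1−α) = s / (n + δ).
k^0.67 = 0.23 / (0.024 + 0.094) = 0.23 / 0.118 = 1.9492
k* = 1.9492^(1/0.67) ≈ 2.7078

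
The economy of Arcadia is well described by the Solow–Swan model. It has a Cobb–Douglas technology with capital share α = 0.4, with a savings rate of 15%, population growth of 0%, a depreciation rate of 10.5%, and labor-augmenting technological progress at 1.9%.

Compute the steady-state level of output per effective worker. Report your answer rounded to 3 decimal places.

At the steady state, Δk = 0, so s·k^α = (n + g + δ)·k.
Rearranging, k^(1−α) = s / (n + g + δ).
k^0.6 = 0.15 / (0.000 + 0.019 + 0.105) = 0.15 / 0.124 = 1.2097
k* = 1.2097^(1/0.6) ≈ 1.3734
y* = (k*)^α = 1.3734^0.4 ≈ 1.1353

y* = 1.135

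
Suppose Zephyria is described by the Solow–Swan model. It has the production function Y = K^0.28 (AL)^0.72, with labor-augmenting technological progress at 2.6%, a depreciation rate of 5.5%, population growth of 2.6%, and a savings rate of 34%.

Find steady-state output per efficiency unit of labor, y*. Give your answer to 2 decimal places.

y* = 1.57

Steady state requires s·f(k) = (n + g + δ)·k, i.e. s·k^α = (n + g + δ)·k.
Dividing both sides by k: k^(1−α) = s / (n + g + δ).
k^0.72 = 0.34 / (0.026 + 0.026 + 0.055) = 0.34 / 0.107 = 3.1776
k* = 3.1776^(1/0.72) ≈ 4.9815
y* = (k*)^α = 4.9815^0.28 ≈ 1.5677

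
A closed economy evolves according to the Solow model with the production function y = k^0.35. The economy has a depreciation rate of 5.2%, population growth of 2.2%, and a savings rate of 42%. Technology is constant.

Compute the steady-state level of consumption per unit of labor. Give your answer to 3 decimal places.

In steady state, investment equals break-even investment: s·k^α = (n + δ)·k.
Rearranging, k^(1−α) = s / (n + δ).
k^0.65 = 0.42 / (0.022 + 0.052) = 0.42 / 0.074 = 5.6757
k* = 5.6757^(1/0.65) ≈ 14.4554
y* = (k*)^α = 14.4554^0.35 ≈ 2.5469
c* = (1 − s)·y* = (1 − 0.42) × 2.5469 ≈ 1.4772

c* = 1.477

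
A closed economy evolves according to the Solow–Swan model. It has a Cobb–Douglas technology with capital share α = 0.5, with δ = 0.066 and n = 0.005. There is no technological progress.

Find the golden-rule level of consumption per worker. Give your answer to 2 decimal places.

c_gold ≈ 3.52

At the golden rule, f'(k) = n + δ, so α·k^(α−1) = n + δ and k_gold = (α/(n + δ))^(1/(1−α)).
k_gold = (0.5/0.071)^(1/0.5) = 7.0423^2 ≈ 49.5940
c_gold = f(k_gold) − (n + δ)·k_gold = 7.0423 − 0.071×49.5940 ≈ 3.5211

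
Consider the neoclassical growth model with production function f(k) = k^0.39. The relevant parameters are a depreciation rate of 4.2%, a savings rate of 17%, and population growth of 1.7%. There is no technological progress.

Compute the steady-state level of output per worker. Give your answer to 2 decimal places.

Steady state requires s·f(k) = (n + δ)·k, i.e. s·k^α = (n + δ)·k.
Rearranging, k^(1−α) = s / (n + δ).
k^0.61 = 0.17 / (0.017 + 0.042) = 0.17 / 0.059 = 2.8814
k* = 2.8814^(1/0.61) ≈ 5.6682
y* = (k*)^α = 5.6682^0.39 ≈ 1.9672

y* ≈ 1.97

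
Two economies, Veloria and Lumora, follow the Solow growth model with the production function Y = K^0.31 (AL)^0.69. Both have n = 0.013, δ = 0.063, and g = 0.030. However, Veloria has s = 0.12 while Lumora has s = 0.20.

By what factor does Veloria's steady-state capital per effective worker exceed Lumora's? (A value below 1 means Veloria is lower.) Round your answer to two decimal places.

Steady-state k* = [s/(n + g + δ)]^(1/(1−α)), so the ratio is [ (s_V/(n + g + δ)_V) / (s_L/(n + g + δ)_L) ]^1.4493.
s_V/(n + g + δ)_V = 0.12/0.106 = 1.1321; s_L/(n + g + δ)_L = 0.20/0.106 = 1.8868.
Ratio = (1.1321/1.8868)^1.4493 = 0.6000^1.4493 ≈ 0.4770

k*_V / k*_L ≈ 0.48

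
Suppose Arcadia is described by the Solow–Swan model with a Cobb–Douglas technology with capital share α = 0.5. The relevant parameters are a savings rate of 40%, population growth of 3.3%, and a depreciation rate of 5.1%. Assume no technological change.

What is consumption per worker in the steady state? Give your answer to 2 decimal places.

c* = 2.86

Steady state requires s·f(k) = (n + δ)·k, i.e. s·k^α = (n + δ)·k.
Rearranging, k^(1−α) = s / (n + δ).
k^0.5 = 0.40 / (0.033 + 0.051) = 0.40 / 0.084 = 4.7619
k* = 4.7619^(1/0.5) ≈ 22.6757
y* = (k*)^α = 22.6757^0.5 ≈ 4.7619
c* = (1 − s)·y* = (1 − 0.40) × 4.7619 ≈ 2.8571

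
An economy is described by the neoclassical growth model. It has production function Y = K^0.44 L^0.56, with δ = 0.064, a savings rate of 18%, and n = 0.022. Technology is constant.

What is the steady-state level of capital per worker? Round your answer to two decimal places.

k* ≈ 3.74

In steady state, investment equals break-even investment: s·k^α = (n + δ)·k.
Rearranging, k^(1−α) = s / (n + δ).
k^0.56 = 0.18 / (0.022 + 0.064) = 0.18 / 0.086 = 2.0930
k* = 2.0930^(1/0.56) ≈ 3.7394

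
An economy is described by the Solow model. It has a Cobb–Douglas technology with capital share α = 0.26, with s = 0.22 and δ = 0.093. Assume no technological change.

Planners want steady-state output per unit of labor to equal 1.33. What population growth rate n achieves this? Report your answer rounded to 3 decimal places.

At the steady state, Δk = 0, so s·k^α = (n + δ)·k.
Since y* = [s/(n + δ)]^(α/(1−α)), we have s/(n + δ) = (y*)^((1−α)/α) = 1.33^2.8462 = 2.2517.
Therefore n + δ = s / 2.2517 = 0.22 / 2.2517 = 0.0977, so n = 0.0977 − 0.093 = 0.0047.

n ≈ 0.005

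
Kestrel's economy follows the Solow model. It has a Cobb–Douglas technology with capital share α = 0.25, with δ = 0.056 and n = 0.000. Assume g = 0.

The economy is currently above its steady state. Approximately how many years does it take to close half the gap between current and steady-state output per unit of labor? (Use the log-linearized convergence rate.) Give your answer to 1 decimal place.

t_½ ≈ 16.5 years

Near the steady state the convergence rate is λ = (1 − α)(n + δ).
λ = (1 − 0.25) × 0.056 = 0.75 × 0.056 = 0.0420
Half-life = ln 2 / λ = 0.6931 / 0.0420 ≈ 16.50 years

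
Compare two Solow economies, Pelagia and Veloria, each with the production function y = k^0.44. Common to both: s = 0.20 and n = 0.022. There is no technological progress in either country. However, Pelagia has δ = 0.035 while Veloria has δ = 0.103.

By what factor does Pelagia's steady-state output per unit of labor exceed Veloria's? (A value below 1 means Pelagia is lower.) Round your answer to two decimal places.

ratio ≈ 1.85

Steady-state y* = [s/(n + δ)]^(α/(1−α)), so the ratio is [ (s_P/(n + δ)_P) / (s_V/(n + δ)_V) ]^0.7857.
s_P/(n + δ)_P = 0.20/0.057 = 3.5088; s_V/(n + δ)_V = 0.20/0.125 = 1.6000.
Ratio = (3.5088/1.6000)^0.7857 = 2.1930^0.7857 ≈ 1.8533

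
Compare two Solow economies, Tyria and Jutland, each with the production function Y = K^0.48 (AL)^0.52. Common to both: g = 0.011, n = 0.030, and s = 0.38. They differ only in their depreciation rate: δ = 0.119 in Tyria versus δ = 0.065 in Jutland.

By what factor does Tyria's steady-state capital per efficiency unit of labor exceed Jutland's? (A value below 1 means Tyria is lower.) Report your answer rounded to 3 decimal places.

Steady-state k* = [s/(n + g + δ)]^(1/(1−α)), so the ratio is [ (s_T/(n + g + δ)_T) / (s_J/(n + g + δ)_J) ]^1.9231.
s_T/(n + g + δ)_T = 0.38/0.160 = 2.3750; s_J/(n + g + δ)_J = 0.38/0.106 = 3.5849.
Ratio = (2.3750/3.5849)^1.9231 = 0.6625^1.9231 ≈ 0.4530

ratio ≈ 0.453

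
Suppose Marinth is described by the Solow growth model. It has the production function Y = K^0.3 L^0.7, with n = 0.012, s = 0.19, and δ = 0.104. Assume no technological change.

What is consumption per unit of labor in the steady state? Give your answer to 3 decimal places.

Steady state requires s·f(k) = (n + δ)·k, i.e. s·k^α = (n + δ)·k.
Dividing both sides by k: k^(1−α) = s / (n + δ).
k^0.7 = 0.19 / (0.012 + 0.104) = 0.19 / 0.116 = 1.6379
k* = 1.6379^(1/0.7) ≈ 2.0236
y* = (k*)^α = 2.0236^0.3 ≈ 1.2355
c* = (1 − s)·y* = (1 − 0.19) × 1.2355 ≈ 1.0008

c* ≈ 1.001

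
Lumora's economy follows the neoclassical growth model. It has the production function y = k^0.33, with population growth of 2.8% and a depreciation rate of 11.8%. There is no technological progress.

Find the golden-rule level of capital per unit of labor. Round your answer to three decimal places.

k_gold ≈ 3.378

The golden rule sets f'(k) = n + δ, i.e. α·k^(α−1) = n + δ.
So k^(1−α) = α / (n + δ) = 0.33 / 0.146 = 2.2603.
k_gold = 2.2603^(1/0.67) ≈ 3.3776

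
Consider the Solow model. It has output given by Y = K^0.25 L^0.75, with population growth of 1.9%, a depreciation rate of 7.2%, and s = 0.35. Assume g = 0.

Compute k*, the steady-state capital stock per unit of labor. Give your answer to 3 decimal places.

Steady state requires s·f(k) = (n + δ)·k, i.e. s·k^α = (n + δ)·k.
Dividing both sides by k: k^(1−α) = s / (n + δ).
k^0.75 = 0.35 / (0.019 + 0.072) = 0.35 / 0.091 = 3.8462
k* = 3.8462^(1/0.75) ≈ 6.0262

k* ≈ 6.026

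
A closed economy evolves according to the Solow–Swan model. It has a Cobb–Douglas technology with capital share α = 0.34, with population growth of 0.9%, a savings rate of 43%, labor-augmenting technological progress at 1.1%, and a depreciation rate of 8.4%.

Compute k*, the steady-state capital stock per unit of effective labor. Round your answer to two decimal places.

At the steady state, Δk = 0, so s·k^α = (n + g + δ)·k.
Rearranging, k^(1−α) = s / (n + g + δ).
k^0.66 = 0.43 / (0.009 + 0.011 + 0.084) = 0.43 / 0.104 = 4.1346
k* = 4.1346^(1/0.66) ≈ 8.5899

k* = 8.59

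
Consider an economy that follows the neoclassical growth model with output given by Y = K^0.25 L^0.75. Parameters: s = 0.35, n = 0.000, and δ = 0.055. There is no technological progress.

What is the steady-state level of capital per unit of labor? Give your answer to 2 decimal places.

k* ≈ 11.79

Steady state requires s·f(k) = (n + δ)·k, i.e. s·k^α = (n + δ)·k.
Rearranging, k^(1−α) = s / (n + δ).
k^0.75 = 0.35 / (0.000 + 0.055) = 0.35 / 0.055 = 6.3636
k* = 6.3636^(1/0.75) ≈ 11.7924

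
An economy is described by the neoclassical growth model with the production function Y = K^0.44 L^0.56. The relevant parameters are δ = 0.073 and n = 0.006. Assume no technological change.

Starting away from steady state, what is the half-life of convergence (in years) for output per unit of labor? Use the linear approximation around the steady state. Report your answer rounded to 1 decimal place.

Near the steady state the convergence rate is λ = (1 − α)(n + δ).
λ = (1 − 0.44) × 0.079 = 0.56 × 0.079 = 0.04424
Half-life = ln 2 / λ = 0.6931 / 0.04424 ≈ 15.67 years

t_½ ≈ 15.7 years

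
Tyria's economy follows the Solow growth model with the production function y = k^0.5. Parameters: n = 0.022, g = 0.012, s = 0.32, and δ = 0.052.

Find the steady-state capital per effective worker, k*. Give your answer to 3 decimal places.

k* ≈ 13.845

At the steady state, Δk = 0, so s·k^α = (n + g + δ)·k.
Dividing both sides by k: k^(1−α) = s / (n + g + δ).
k^0.5 = 0.32 / (0.022 + 0.012 + 0.052) = 0.32 / 0.086 = 3.7209
k* = 3.7209^(1/0.5) ≈ 13.8451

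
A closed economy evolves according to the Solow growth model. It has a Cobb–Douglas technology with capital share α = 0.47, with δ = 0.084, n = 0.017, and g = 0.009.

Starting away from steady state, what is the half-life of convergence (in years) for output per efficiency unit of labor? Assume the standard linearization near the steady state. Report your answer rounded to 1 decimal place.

t_½ ≈ 11.9 years

Near the steady state the convergence rate is λ = (1 − α)(n + g + δ).
λ = (1 − 0.47) × 0.110 = 0.53 × 0.110 = 0.0583
Half-life = ln 2 / λ = 0.6931 / 0.0583 ≈ 11.89 years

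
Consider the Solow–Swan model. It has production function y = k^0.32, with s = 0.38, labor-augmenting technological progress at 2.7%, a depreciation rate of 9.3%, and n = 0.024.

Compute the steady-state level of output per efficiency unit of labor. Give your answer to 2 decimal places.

y* = 1.58

At the steady state, Δk = 0, so s·k^α = (n + g + δ)·k.
Dividing both sides by k: k^(1−α) = s / (n + g + δ).
k^0.68 = 0.38 / (0.024 + 0.027 + 0.093) = 0.38 / 0.144 = 2.6389
k* = 2.6389^(1/0.68) ≈ 4.1662
y* = (k*)^α = 4.1662^0.32 ≈ 1.5788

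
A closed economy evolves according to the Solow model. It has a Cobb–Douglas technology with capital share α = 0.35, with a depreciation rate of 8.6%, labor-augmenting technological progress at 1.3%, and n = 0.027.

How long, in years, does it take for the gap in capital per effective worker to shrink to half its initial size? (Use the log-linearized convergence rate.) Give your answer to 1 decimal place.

about 8.5 years

Near the steady state the convergence rate is λ = (1 − α)(n + g + δ).
λ = (1 − 0.35) × 0.126 = 0.65 × 0.126 = 0.0819
Half-life = ln 2 / λ = 0.6931 / 0.0819 ≈ 8.46 years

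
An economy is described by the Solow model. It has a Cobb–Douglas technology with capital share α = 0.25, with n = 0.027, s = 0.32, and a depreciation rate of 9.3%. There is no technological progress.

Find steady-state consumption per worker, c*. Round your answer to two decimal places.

At the steady state, Δk = 0, so s·k^α = (n + δ)·k.
Rearranging, k^(1−α) = s / (n + δ).
k^0.75 = 0.32 / (0.027 + 0.093) = 0.32 / 0.120 = 2.6667
k* = 2.6667^(1/0.75) ≈ 3.6980
y* = (k*)^α = 3.6980^0.25 ≈ 1.3867
c* = (1 − s)·y* = (1 − 0.32) × 1.3867 ≈ 0.9430

c* = 0.94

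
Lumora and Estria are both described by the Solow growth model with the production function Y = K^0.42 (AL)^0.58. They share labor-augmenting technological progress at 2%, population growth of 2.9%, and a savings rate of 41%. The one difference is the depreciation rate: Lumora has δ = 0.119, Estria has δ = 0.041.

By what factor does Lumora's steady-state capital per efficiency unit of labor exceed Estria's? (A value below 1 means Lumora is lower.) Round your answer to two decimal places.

ratio ≈ 0.34

Steady-state k* = [s/(n + g + δ)]^(1/(1−α)), so the ratio is [ (s_L/(n + g + δ)_L) / (s_E/(n + g + δ)_E) ]^1.7241.
s_L/(n + g + δ)_L = 0.41/0.168 = 2.4405; s_E/(n + g + δ)_E = 0.41/0.090 = 4.5556.
Ratio = (2.4405/4.5556)^1.7241 = 0.5357^1.7241 ≈ 0.3409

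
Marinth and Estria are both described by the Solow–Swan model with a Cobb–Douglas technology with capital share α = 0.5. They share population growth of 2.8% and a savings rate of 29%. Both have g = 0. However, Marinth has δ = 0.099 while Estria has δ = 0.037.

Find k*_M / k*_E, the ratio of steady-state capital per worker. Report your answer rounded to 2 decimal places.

Steady-state k* = [s/(n + δ)]^(1/(1−α)), so the ratio is [ (s_M/(n + δ)_M) / (s_E/(n + δ)_E) ]^2.
s_M/(n + δ)_M = 0.29/0.127 = 2.2835; s_E/(n + δ)_E = 0.29/0.065 = 4.4615.
Ratio = (2.2835/4.4615)^2 = 0.5118^2 ≈ 0.2619

ratio ≈ 0.26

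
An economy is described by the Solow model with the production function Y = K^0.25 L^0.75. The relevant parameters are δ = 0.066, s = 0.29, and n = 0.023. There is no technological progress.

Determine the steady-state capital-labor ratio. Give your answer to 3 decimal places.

Steady state requires s·f(k) = (n + δ)·k, i.e. s·k^α = (n + δ)·k.
Dividing both sides by k: k^(1−α) = s / (n + δ).
k^0.75 = 0.29 / (0.023 + 0.066) = 0.29 / 0.089 = 3.2584
k* = 3.2584^(1/0.75) ≈ 4.8307

k* = 4.831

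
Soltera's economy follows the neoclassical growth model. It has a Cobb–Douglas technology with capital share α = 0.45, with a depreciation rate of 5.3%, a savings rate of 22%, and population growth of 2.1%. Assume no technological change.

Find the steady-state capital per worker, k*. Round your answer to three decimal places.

k* = 7.250

In steady state, investment equals break-even investment: s·k^α = (n + δ)·k.
Dividing both sides by k: k^(1−α) = s / (n + δ).
k^0.55 = 0.22 / (0.021 + 0.053) = 0.22 / 0.074 = 2.9730
k* = 2.9730^(1/0.55) ≈ 7.2503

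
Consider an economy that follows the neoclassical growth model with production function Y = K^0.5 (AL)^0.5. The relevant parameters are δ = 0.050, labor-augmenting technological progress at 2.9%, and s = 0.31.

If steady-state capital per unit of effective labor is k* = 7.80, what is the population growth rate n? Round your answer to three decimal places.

n ≈ 0.032

Steady state requires s·f(k) = (n + g + δ)·k, i.e. s·k^α = (n + g + δ)·k.
So s / (n + g + δ) = (k*)^(1−α) = 7.80^0.5 = 2.7928.
Therefore n + g + δ = s / 2.7928 = 0.31 / 2.7928 = 0.1110, so n = 0.1110 − 0.079 = 0.0320.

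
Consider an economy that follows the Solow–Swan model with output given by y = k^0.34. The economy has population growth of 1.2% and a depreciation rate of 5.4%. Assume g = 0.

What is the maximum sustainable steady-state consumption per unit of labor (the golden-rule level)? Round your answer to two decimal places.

At the golden rule, f'(k) = n + δ, so α·k^(α−1) = n + δ and k_gold = (α/(n + δ))^(1/(1−α)).
k_gold = (0.34/0.066)^(1/0.66) = 5.1515^1.5152 ≈ 11.9873
c_gold = f(k_gold) − (n + δ)·k_gold = 2.3268 − 0.066×11.9873 ≈ 1.5356

c_gold ≈ 1.54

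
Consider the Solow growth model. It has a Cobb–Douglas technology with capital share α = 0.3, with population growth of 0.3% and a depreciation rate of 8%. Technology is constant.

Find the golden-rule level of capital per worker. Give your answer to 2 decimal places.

k_gold ≈ 6.27

The golden rule sets f'(k) = n + δ, i.e. α·k^(α−1) = n + δ.
So k^(1−α) = α / (n + δ) = 0.3 / 0.083 = 3.6145.
k_gold = 3.6145^(1/0.7) ≈ 6.2692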